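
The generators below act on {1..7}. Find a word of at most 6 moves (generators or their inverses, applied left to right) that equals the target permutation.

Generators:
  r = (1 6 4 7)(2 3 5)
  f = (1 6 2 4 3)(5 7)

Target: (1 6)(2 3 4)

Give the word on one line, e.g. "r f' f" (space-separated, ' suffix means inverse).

r' f' f' r r

  after r': (1 7 4 6)(2 5 3)
  after f': (1 5 4)(2 7)(3 6)
  after f': (1 7 6 4 3)(2 5)
  after r: (3 6 7 4 5)
  after r: (1 6)(2 3 4)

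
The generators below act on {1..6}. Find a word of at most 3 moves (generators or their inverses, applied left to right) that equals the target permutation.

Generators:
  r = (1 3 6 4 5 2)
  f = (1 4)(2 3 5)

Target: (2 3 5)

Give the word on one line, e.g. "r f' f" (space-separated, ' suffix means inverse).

f' f'

  after f': (1 4)(2 5 3)
  after f': (2 3 5)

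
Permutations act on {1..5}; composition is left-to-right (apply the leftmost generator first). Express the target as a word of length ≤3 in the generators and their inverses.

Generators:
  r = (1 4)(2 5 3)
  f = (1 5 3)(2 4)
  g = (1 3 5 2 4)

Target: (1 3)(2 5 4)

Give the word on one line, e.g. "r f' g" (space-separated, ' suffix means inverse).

  after r: (1 4)(2 5 3)
  after r: (2 3 5)
  after f': (1 3)(2 5 4)

r r f'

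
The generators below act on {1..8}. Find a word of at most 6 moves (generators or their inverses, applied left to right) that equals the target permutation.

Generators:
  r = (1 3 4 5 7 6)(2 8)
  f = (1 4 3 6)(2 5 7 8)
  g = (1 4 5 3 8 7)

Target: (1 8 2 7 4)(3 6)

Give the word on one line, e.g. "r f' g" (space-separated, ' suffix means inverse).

  after f: (1 4 3 6)(2 5 7 8)
  after g': (2 4 5 8)(3 6 7)
  after g': (1 7 5 3 6 8 2)
  after g': (1 8 2 7 4)(3 6)

f g' g' g'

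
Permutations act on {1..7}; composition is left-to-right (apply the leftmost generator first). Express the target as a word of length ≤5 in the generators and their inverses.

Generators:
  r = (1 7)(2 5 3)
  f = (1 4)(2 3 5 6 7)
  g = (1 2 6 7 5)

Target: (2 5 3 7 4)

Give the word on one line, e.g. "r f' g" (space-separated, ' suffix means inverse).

  after r': (1 7)(2 3 5)
  after f': (1 6 5 7 4)
  after r': (1 6 2 3 5)(4 7)
  after g: (1 7 4 5 2 3)
  after r': (2 5 3 7 4)

r' f' r' g r'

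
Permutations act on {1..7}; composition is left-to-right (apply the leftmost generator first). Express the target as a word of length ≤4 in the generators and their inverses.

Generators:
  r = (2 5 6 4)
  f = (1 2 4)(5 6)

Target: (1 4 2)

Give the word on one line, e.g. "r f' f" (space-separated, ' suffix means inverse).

f f

  after f: (1 2 4)(5 6)
  after f: (1 4 2)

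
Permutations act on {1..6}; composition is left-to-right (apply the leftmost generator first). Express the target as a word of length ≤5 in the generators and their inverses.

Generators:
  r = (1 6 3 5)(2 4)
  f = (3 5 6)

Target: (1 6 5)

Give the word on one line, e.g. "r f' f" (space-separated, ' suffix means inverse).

f' r f r'

  after f': (3 6 5)
  after r: (1 6)(2 4)
  after f: (1 3 5 6)(2 4)
  after r': (1 6 5)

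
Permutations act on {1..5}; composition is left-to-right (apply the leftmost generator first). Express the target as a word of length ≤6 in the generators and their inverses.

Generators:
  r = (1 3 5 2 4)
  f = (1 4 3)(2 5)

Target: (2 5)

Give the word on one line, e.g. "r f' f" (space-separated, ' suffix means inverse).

f f r' f' r'

  after f: (1 4 3)(2 5)
  after f: (1 3 4)
  after r': (2 5 3)
  after f': (1 3 5 4)
  after r': (2 5)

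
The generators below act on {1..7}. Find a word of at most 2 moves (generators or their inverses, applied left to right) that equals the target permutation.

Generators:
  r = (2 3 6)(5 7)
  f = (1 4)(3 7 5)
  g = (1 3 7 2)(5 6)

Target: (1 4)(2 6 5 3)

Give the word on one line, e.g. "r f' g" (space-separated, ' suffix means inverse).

  after r': (2 6 3)(5 7)
  after f': (1 4)(2 6 5 3)

r' f'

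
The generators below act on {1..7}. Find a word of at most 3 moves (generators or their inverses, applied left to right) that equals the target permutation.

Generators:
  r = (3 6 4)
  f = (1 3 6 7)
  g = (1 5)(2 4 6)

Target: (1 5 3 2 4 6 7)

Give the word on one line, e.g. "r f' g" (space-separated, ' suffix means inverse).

  after r: (3 6 4)
  after g: (1 5)(2 4 3)
  after f: (1 5 3 2 4 6 7)

r g f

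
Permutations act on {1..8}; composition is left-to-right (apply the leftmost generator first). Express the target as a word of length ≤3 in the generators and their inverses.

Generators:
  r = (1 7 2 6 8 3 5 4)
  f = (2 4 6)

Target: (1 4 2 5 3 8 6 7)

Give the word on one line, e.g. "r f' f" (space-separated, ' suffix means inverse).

  after f': (2 6 4)
  after f': (2 4 6)
  after r': (1 4 2 5 3 8 6 7)

f' f' r'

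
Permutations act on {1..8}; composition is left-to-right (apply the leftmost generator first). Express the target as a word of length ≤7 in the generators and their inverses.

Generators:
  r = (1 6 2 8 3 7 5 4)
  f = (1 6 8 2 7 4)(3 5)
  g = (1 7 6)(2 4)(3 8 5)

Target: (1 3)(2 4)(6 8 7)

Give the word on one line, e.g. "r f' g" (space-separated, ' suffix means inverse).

f' g r g g

  after f': (1 4 7 2 8 6)(3 5)
  after g: (1 2 5 8)(4 6 7)
  after r: (1 8 6 5 3 7)(2 4)
  after g: (1 5 8)(3 6)
  after g: (1 3)(2 4)(6 8 7)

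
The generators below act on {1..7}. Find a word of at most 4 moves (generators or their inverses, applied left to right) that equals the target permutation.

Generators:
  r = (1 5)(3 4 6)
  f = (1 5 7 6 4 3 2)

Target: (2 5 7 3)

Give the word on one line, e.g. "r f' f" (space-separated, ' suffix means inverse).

f r

  after f: (1 5 7 6 4 3 2)
  after r: (2 5 7 3)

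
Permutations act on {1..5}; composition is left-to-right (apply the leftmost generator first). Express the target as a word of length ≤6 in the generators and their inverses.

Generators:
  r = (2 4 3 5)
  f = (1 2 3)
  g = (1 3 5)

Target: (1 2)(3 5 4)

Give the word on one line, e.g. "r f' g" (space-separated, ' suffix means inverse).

  after f': (1 3 2)
  after g': (2 5 3)
  after f': (1 3)(2 5)
  after g: (1 5 2)
  after r: (1 2)(3 5 4)

f' g' f' g r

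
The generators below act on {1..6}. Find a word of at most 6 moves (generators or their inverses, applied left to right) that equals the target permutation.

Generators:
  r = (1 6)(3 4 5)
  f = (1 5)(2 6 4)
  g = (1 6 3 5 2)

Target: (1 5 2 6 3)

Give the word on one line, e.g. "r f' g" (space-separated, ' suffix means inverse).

f' r f' r'

  after f': (1 5)(2 4 6)
  after r: (1 3 4)(2 5 6)
  after f': (1 3 6 4 5 2)
  after r': (1 5 2 6 3)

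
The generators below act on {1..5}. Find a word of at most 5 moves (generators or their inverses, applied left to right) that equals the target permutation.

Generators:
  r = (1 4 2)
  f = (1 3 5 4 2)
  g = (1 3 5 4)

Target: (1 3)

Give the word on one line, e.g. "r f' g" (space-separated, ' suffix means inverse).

  after f': (1 2 4 5 3)
  after g: (1 2)
  after f': (1 4 5 3)
  after r': (2 4 5 3)
  after f: (1 3)

f' g f' r' f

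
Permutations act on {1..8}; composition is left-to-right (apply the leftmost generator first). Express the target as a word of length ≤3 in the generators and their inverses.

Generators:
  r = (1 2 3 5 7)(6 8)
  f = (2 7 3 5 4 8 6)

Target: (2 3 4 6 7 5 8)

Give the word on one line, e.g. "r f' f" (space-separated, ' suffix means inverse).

  after f: (2 7 3 5 4 8 6)
  after f: (2 3 4 6 7 5 8)

f f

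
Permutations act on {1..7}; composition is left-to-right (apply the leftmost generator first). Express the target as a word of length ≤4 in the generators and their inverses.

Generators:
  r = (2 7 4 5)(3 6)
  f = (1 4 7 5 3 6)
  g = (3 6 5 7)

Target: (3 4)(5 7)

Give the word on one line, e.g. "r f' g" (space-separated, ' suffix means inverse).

  after f: (1 4 7 5 3 6)
  after g: (1 4 3 5 6)
  after g: (1 4 6)(3 7)
  after f': (3 4)(5 7)

f g g f'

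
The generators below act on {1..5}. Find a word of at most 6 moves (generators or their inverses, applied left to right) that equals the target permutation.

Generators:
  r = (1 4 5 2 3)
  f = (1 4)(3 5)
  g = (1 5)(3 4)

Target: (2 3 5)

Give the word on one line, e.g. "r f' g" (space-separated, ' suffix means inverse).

  after r': (1 3 2 5 4)
  after g': (1 4 5 3 2)
  after f': (2 4 3)
  after r: (1 4)(2 5)
  after f': (2 3 5)

r' g' f' r f'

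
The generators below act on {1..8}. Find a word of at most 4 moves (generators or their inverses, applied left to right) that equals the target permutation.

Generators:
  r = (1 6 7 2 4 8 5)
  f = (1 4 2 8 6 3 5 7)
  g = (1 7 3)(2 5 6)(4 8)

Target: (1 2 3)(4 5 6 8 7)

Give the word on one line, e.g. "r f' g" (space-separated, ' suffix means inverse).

  after g': (1 3 7)(2 6 5)(4 8)
  after r': (1 3 6 8 2)(5 7)
  after g': (1 7 2 3 5)(4 8 6)
  after r: (1 2 3)(4 5 6 8 7)

g' r' g' r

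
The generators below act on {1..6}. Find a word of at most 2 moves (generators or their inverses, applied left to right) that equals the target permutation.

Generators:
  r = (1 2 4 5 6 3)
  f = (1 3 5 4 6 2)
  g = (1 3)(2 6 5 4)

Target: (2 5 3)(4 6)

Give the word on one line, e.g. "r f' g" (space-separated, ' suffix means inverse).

  after g': (1 3)(2 4 5 6)
  after r: (2 5 3)(4 6)

g' r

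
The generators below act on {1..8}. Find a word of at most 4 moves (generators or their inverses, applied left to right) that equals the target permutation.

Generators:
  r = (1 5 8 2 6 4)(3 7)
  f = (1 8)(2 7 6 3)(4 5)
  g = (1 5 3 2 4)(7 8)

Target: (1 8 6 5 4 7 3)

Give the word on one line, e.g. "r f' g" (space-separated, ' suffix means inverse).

r' g f'

  after r': (1 4 6 2 8 5)(3 7)
  after g: (2 7)(3 8)(4 6)
  after f': (1 8 6 5 4 7 3)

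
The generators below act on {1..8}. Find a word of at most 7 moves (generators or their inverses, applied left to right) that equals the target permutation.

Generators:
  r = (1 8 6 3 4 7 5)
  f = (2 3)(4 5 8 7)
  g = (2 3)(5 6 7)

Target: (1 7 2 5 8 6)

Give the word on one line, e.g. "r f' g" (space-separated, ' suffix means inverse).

g' g' f' r' g'

  after g': (2 3)(5 7 6)
  after g': (5 6 7)
  after f': (2 3)(4 7)(5 6 8)
  after r': (1 5 8 7 3 2 6)
  after g': (1 7 2 5 8 6)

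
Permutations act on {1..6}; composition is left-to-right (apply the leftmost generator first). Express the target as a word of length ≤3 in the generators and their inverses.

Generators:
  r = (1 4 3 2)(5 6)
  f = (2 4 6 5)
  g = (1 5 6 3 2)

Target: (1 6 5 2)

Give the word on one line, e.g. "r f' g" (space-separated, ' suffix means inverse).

  after f: (2 4 6 5)
  after g: (1 5)(2 4 3)
  after r': (1 6 5 2)

f g r'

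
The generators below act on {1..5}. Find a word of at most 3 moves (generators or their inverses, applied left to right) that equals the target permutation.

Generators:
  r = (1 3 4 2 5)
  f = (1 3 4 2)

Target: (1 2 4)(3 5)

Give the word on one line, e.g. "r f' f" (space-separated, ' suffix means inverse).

f r r

  after f: (1 3 4 2)
  after r: (1 4 5)(2 3)
  after r: (1 2 4)(3 5)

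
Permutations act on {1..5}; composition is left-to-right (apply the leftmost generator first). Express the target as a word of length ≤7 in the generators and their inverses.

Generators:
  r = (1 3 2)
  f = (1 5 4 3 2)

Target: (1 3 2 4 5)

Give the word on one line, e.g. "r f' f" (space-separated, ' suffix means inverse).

  after r: (1 3 2)
  after f: (1 2 5 4 3)
  after r': (1 3 2 5 4)
  after f: (1 2 4 5 3)
  after r': (1 3 2 4 5)

r f r' f r'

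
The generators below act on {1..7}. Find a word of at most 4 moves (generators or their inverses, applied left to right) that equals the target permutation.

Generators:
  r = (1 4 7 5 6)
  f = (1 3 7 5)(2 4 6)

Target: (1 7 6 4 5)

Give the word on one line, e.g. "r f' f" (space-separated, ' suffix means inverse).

  after r: (1 4 7 5 6)
  after r: (1 7 6 4 5)

r r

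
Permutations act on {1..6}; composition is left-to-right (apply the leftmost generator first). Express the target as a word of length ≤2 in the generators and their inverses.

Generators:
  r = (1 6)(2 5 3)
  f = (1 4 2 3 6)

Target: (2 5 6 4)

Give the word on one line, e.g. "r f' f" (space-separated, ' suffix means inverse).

  after r: (1 6)(2 5 3)
  after f: (2 5 6 4)

r f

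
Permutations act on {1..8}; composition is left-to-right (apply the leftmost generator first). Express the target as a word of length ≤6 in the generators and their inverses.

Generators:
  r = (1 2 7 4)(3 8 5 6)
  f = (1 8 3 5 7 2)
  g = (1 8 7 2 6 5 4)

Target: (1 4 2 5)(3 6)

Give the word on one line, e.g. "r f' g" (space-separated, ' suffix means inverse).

  after r: (1 2 7 4)(3 8 5 6)
  after g: (1 6 3 7)(4 8)
  after g: (1 5 4 7 8)(2 6 3)
  after g: (1 4 2 5)(3 6)

r g g g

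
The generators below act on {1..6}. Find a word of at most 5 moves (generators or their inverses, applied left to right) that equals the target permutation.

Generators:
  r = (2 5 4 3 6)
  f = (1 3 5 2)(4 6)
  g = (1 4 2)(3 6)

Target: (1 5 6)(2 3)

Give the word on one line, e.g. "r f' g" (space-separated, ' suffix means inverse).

  after r': (2 6 3 4 5)
  after f: (1 3 6 5)(2 4)
  after f: (1 5 3 4)(2 6)
  after g: (1 5 6)(2 3)

r' f f g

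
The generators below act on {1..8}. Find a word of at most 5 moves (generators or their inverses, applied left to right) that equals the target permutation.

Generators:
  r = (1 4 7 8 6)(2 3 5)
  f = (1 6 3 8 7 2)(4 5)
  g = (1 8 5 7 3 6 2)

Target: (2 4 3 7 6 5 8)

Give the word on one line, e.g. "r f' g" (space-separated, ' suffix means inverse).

r g' r'

  after r: (1 4 7 8 6)(2 3 5)
  after g': (1 4 5 6 2 7)(3 8)
  after r': (2 4 3 7 6 5 8)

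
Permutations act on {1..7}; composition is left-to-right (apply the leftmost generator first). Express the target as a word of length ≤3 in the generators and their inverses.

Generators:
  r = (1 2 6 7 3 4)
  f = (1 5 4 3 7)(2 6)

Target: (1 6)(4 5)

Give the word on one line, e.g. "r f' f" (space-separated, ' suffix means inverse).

  after r: (1 2 6 7 3 4)
  after f: (1 6)(4 5)

r f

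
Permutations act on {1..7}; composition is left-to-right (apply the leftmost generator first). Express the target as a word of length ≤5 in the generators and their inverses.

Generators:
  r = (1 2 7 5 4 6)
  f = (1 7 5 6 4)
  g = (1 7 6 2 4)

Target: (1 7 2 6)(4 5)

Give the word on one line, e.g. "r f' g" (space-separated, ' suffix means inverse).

  after f: (1 7 5 6 4)
  after f: (1 5 4 7 6)
  after g: (1 5)(2 4 6 7)
  after f': (1 7 2 6)(4 5)

f f g f'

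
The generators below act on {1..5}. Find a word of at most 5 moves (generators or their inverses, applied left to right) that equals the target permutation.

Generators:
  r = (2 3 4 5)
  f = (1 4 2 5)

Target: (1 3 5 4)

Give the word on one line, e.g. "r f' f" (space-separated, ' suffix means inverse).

f' r' r'

  after f': (1 5 2 4)
  after r': (1 4)(2 3)
  after r': (1 3 5 4)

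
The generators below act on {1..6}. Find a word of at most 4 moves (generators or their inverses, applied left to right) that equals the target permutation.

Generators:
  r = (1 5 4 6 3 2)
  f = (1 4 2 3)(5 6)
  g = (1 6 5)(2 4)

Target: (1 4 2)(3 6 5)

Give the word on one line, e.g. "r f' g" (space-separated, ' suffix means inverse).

f r' f r'

  after f: (1 4 2 3)(5 6)
  after r': (1 5 4 3 2 6)
  after f: (1 6 4)(2 5)
  after r': (1 4 2)(3 6 5)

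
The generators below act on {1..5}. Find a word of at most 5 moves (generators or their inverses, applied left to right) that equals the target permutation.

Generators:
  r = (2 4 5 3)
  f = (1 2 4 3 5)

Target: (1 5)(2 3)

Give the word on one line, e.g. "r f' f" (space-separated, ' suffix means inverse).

  after r': (2 3 5 4)
  after f': (1 5 2 4)
  after f': (1 3 4 5)
  after r': (1 5)(2 3)

r' f' f' r'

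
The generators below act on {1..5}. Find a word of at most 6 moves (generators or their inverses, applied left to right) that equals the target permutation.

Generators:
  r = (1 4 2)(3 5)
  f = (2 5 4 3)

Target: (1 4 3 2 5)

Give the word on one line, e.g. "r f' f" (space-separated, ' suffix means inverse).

  after f: (2 5 4 3)
  after r': (1 2 3 4 5)
  after f: (1 5)
  after f: (1 4 3 2 5)

f r' f f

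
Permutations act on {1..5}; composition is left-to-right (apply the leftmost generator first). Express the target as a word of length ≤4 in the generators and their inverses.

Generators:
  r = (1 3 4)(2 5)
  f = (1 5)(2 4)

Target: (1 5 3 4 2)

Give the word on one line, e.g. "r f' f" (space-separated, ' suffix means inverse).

f' r' r'

  after f': (1 5)(2 4)
  after r': (1 2 3)(4 5)
  after r': (1 5 3 4 2)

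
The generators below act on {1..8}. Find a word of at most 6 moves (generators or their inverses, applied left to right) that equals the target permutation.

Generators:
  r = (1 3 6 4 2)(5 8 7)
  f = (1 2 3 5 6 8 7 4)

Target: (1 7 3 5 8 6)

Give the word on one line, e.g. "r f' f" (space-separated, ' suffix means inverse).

  after f: (1 2 3 5 6 8 7 4)
  after f: (1 3 6 7)(2 5 8 4)
  after f: (1 5 7 2 6 4 3 8)
  after r: (1 8 3 7)(2 4 6)
  after r: (1 7 3 5 8 6)

f f f r r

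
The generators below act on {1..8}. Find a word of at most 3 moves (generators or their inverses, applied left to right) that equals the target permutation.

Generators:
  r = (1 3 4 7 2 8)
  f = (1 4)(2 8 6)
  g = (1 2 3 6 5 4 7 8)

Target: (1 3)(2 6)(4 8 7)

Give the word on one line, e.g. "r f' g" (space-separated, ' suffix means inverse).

f' r'

  after f': (1 4)(2 6 8)
  after r': (1 3)(2 6)(4 8 7)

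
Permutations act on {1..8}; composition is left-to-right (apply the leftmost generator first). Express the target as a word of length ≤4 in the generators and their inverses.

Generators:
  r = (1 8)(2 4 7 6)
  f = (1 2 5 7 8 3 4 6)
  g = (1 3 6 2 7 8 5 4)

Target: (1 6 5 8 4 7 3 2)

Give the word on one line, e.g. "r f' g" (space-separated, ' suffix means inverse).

  after g': (1 4 5 8 7 2 6 3)
  after f': (1 3 6 8 5 7)(2 4)
  after g: (1 6 5 8 4 7 3 2)

g' f' g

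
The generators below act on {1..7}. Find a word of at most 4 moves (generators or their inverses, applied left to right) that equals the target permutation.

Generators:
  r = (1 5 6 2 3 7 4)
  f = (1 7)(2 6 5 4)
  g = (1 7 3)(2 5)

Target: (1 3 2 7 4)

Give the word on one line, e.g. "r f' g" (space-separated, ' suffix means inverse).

f' r'

  after f': (1 7)(2 4 5 6)
  after r': (1 3 2 7 4)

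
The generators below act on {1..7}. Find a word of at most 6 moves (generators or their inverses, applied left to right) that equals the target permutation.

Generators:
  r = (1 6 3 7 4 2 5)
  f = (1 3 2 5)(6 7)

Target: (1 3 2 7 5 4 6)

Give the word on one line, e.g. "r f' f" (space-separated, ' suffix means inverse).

  after f': (1 5 2 3)(6 7)
  after r': (1 2 6 3 5 4 7)
  after f: (1 5 4 6 2 7 3)
  after f: (2 6 5 4 7)
  after f: (1 3 2 7 5 4 6)

f' r' f f f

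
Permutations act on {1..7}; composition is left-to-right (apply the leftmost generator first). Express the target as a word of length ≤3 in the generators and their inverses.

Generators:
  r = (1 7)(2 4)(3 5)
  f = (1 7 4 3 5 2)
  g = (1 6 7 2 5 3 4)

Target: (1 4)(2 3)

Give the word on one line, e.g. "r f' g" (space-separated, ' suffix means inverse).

  after f': (1 2 5 3 4 7)
  after r': (1 4)(2 3)

f' r'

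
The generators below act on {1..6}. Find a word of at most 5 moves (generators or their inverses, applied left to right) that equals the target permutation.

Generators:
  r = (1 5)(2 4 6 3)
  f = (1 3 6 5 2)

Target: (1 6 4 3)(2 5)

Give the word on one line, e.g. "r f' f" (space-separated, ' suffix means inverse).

  after f': (1 2 5 6 3)
  after r: (1 4 6 2)(3 5)
  after r: (1 6 4 3)(2 5)

f' r r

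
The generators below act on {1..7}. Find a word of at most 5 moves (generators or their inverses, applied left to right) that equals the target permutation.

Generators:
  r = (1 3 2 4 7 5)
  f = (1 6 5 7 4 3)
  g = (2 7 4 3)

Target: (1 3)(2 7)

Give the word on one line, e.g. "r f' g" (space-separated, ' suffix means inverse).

  after g: (2 7 4 3)
  after r: (1 3 4 2 5)
  after g: (1 2 5)(4 7)
  after r': (1 3)(2 7)

g r g r'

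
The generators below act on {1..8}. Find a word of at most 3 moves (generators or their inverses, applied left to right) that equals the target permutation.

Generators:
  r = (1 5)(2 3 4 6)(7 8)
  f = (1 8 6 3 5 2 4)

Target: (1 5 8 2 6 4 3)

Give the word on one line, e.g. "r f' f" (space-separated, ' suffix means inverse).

  after f': (1 4 2 5 3 6 8)
  after f': (1 2 3 8 4 5 6)
  after f': (1 5 8 2 6 4 3)

f' f' f'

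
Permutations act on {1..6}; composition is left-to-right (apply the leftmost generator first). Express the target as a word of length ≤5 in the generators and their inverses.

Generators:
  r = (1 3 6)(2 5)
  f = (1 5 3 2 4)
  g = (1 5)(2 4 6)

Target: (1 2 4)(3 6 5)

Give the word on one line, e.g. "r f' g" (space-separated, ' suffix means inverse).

r' r' f

  after r': (1 6 3)(2 5)
  after r': (1 3 6)
  after f: (1 2 4)(3 6 5)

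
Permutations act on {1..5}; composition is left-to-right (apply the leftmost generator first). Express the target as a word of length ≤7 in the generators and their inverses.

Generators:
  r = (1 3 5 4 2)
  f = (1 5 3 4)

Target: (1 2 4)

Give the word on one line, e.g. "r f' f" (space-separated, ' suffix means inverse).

f f f r f'

  after f: (1 5 3 4)
  after f: (1 3)(4 5)
  after f: (1 4 3 5)
  after r: (1 2)(3 4 5)
  after f': (1 2 4)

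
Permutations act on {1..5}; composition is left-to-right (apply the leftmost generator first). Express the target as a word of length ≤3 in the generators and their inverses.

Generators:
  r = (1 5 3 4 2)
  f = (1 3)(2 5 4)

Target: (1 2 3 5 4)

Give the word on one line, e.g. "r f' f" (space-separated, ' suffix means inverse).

f f r'

  after f: (1 3)(2 5 4)
  after f: (2 4 5)
  after r': (1 2 3 5 4)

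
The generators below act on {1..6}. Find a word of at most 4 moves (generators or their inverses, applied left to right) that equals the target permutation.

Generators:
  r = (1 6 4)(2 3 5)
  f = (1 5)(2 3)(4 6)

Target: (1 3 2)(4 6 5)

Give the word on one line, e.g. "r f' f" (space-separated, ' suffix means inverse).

  after f: (1 5)(2 3)(4 6)
  after r': (1 3 5 4)
  after r': (1 2 5 6)
  after f: (1 3 2)(4 6 5)

f r' r' f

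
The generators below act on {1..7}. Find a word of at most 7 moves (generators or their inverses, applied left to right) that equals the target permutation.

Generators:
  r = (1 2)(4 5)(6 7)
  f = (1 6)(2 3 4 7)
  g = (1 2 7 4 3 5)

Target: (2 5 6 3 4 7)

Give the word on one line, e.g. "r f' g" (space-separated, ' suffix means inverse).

g' r' f f r'

  after g': (1 5 3 4 7 2)
  after r': (1 4 6 7)(3 5)
  after f: (1 7 6 2 3 5 4)
  after f: (1 2 4 6 3 5 7)
  after r': (2 5 6 3 4 7)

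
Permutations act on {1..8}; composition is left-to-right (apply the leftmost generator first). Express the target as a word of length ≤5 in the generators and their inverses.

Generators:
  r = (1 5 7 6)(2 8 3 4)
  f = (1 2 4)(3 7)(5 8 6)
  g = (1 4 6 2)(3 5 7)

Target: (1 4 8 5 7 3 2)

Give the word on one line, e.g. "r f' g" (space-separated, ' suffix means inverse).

  after r': (1 6 7 5)(2 4 3 8)
  after f': (1 8)(3 5 4 7 6)
  after r': (1 2 4 5 3)(6 8)
  after f: (1 4 8 5 7 3 2)

r' f' r' f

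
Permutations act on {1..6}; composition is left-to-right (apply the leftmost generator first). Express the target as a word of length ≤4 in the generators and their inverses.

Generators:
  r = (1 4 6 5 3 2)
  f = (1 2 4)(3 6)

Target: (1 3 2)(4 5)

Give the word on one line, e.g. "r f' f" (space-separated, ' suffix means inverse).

r r f

  after r: (1 4 6 5 3 2)
  after r: (1 6 3)(2 4 5)
  after f: (1 3 2)(4 5)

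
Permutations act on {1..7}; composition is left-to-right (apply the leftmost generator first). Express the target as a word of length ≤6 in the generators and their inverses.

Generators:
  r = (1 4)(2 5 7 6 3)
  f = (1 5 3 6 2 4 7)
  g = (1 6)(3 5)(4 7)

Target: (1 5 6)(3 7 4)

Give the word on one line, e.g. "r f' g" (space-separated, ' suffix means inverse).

  after g': (1 6)(3 5)(4 7)
  after r: (1 3 7)(2 5)(4 6)
  after f: (1 6 7 5 4 2 3)
  after r: (1 3 4 5)
  after g': (1 5 6)(3 7 4)

g' r f r g'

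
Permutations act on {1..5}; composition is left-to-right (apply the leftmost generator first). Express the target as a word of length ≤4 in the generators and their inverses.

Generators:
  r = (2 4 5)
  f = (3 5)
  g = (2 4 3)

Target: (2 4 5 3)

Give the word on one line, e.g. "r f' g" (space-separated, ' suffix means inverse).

  after g: (2 4 3)
  after g: (2 3 4)
  after f': (2 5 3 4)
  after r': (2 4 5 3)

g g f' r'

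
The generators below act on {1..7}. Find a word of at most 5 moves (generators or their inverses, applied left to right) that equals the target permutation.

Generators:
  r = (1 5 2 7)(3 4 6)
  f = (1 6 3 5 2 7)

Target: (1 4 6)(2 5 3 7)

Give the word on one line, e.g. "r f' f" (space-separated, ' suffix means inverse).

  after f': (1 7 2 5 3 6)
  after r: (4 6 5)
  after f: (1 6 2 7)(3 5 4)
  after r: (1 3 2)(5 6 7)
  after r: (1 4 6)(2 5 3 7)

f' r f r r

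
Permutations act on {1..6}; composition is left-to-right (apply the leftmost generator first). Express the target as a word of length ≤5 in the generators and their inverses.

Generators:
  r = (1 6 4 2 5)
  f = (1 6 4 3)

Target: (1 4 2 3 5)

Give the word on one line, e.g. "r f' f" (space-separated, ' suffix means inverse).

  after f': (1 3 4 6)
  after r': (1 3 6 5 2 4)
  after f: (2 3 4 6 5)
  after r: (1 6)(2 3)
  after r: (1 4 2 3 5)

f' r' f r r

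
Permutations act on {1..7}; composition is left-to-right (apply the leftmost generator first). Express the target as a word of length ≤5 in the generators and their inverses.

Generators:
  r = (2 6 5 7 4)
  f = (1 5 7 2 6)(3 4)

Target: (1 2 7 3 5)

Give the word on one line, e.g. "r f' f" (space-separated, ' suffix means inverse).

f r' f'

  after f: (1 5 7 2 6)(3 4)
  after r': (1 6)(3 7 4)
  after f': (1 2 7 3 5)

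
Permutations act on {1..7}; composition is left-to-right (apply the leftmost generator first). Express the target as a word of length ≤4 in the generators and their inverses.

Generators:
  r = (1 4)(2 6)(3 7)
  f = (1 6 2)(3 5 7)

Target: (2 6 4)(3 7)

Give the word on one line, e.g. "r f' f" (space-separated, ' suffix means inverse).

f f r' f'

  after f: (1 6 2)(3 5 7)
  after f: (1 2 6)(3 7 5)
  after r': (1 6 4)(5 7)
  after f': (2 6 4)(3 7)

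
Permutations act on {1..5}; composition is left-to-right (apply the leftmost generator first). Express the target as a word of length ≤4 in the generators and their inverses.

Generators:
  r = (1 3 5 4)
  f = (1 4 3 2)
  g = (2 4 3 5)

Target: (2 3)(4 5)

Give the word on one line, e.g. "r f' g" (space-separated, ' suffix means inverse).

  after r': (1 4 5 3)
  after f': (2 3)(4 5)

r' f'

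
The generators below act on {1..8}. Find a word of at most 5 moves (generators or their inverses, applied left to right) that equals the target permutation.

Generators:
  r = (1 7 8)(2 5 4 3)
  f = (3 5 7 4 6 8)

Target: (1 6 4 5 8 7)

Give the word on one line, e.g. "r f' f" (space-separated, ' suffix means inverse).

f r f' r f

  after f: (3 5 7 4 6 8)
  after r: (1 7 3 4 6)(2 5 8)
  after f': (1 5 6)(2 3 7 8)
  after r: (1 4 3 8 5 6 7)
  after f: (1 6 4 5 8 7)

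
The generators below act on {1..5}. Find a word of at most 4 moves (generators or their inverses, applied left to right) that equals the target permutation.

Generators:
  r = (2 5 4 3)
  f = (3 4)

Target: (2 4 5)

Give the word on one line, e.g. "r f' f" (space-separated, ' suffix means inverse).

  after r: (2 5 4 3)
  after r: (2 4)(3 5)
  after r: (2 3 4 5)
  after f': (2 4 5)

r r r f'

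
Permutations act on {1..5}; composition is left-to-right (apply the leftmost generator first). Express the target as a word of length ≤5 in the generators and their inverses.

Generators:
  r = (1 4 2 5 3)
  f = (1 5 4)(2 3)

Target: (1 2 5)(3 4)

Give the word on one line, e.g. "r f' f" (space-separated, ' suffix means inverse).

  after r': (1 3 5 2 4)
  after r': (1 5 4 3 2)
  after f': (2 4)
  after r: (1 4 5 3)
  after r: (1 2 5)(3 4)

r' r' f' r r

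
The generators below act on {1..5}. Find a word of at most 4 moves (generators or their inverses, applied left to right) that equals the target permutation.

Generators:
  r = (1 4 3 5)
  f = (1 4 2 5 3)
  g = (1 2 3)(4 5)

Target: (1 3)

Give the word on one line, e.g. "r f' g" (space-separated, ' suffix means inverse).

r' g' f' g'

  after r': (1 5 3 4)
  after g': (1 4 3 5 2)
  after f': (2 3)(4 5)
  after g': (1 3)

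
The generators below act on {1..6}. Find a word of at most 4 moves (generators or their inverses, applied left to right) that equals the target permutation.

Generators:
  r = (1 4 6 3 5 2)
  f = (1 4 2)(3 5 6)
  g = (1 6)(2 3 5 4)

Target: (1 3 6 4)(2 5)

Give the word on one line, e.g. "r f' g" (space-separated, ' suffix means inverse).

  after g: (1 6)(2 3 5 4)
  after g: (2 5)(3 4)
  after f': (1 2 3)(4 6 5)
  after g: (1 3 6 4)(2 5)

g g f' g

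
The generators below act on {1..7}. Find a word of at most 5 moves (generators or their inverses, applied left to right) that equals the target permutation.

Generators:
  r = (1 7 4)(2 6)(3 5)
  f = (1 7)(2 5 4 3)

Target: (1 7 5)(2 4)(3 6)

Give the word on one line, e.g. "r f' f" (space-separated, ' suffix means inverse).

f r' f'

  after f: (1 7)(2 5 4 3)
  after r': (2 3 6)(4 5 7)
  after f': (1 7 5)(2 4)(3 6)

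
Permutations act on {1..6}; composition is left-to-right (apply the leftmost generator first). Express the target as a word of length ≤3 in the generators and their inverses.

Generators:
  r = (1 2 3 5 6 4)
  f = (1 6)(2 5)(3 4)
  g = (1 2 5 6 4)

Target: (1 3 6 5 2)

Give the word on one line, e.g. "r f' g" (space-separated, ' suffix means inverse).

  after f: (1 6)(2 5)(3 4)
  after g: (1 4 3)(2 6)
  after f': (1 3 6 5 2)

f g f'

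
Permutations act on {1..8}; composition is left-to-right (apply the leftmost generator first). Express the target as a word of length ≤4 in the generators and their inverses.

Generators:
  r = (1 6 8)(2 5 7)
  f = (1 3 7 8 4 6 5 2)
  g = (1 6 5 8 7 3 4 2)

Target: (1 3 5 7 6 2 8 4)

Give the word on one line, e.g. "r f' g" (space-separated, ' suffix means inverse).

f r'

  after f: (1 3 7 8 4 6 5 2)
  after r': (1 3 5 7 6 2 8 4)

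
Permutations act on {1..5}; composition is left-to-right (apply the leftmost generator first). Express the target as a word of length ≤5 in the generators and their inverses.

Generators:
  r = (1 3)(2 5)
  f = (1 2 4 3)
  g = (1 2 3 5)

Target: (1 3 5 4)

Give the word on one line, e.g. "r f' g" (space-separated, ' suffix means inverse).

  after r': (1 3)(2 5)
  after f: (2 5 4 3)
  after r': (1 3 5 4)

r' f r'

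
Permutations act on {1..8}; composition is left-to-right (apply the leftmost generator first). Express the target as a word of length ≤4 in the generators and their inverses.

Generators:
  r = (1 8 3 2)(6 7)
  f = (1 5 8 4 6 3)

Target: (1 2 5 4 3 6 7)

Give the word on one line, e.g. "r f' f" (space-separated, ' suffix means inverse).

r' f f

  after r': (1 2 3 8)(6 7)
  after f: (1 2)(3 4 6 7)(5 8)
  after f: (1 2 5 4 3 6 7)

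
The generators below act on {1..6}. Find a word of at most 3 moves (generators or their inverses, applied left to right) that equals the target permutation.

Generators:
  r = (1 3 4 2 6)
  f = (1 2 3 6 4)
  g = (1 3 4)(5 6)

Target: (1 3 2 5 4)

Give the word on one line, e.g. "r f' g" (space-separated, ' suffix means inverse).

  after g: (1 3 4)(5 6)
  after r: (1 4 3 2 6 5)
  after g': (1 3 2 5 4)

g r g'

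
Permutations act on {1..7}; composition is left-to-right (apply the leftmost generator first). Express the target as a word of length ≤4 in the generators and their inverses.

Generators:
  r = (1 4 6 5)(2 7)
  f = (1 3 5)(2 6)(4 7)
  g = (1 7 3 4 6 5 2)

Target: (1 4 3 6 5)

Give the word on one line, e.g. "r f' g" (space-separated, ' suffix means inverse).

f r g' f'

  after f: (1 3 5)(2 6)(4 7)
  after r: (1 3)(2 5 4)(6 7)
  after g': (1 7 4 5 3 2 6)
  after f': (1 4 3 6 5)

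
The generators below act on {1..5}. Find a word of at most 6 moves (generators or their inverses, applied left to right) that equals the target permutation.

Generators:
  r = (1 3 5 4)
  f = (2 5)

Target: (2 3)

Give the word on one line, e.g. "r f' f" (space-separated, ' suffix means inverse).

r f f f r'

  after r: (1 3 5 4)
  after f: (1 3 2 5 4)
  after f: (1 3 5 4)
  after f: (1 3 2 5 4)
  after r': (2 3)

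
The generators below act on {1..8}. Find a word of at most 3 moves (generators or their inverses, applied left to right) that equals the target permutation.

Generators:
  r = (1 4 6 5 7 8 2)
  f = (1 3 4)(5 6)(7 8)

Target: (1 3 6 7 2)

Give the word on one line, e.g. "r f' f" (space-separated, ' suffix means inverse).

  after f: (1 3 4)(5 6)(7 8)
  after r: (1 3 6 7 2)

f r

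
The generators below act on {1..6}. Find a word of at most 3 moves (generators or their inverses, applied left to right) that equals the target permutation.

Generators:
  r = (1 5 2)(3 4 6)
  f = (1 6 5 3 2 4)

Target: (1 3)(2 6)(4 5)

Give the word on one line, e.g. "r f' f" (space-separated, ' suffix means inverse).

  after r: (1 5 2)(3 4 6)
  after f: (1 3)(2 6)(4 5)

r f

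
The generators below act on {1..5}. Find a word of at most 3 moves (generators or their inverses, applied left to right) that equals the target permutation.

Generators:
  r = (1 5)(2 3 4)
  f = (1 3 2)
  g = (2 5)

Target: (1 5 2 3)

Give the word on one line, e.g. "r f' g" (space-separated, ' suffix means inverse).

  after f': (1 2 3)
  after g: (1 5 2 3)

f' g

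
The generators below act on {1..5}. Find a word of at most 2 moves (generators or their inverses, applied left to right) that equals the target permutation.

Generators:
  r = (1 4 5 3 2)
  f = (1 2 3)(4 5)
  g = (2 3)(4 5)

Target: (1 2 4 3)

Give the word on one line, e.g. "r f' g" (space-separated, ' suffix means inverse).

f' r

  after f': (1 3 2)(4 5)
  after r: (1 2 4 3)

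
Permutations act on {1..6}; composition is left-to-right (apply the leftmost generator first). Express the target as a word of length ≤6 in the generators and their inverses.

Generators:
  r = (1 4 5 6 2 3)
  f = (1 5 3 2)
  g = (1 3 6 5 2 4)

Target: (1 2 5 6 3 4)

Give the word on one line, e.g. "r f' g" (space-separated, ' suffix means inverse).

  after r': (1 3 2 6 5 4)
  after r': (1 2 5)(3 6 4)
  after r': (1 6)(2 4)(3 5)
  after f': (1 6 2 4 3)
  after r: (1 2 5 6 3 4)

r' r' r' f' r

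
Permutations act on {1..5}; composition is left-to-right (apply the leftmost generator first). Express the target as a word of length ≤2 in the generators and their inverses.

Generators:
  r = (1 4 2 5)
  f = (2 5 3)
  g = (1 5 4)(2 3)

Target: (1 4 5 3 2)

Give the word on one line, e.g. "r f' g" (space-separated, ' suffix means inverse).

  after r': (1 5 2 4)
  after g: (1 4 5 3 2)

r' g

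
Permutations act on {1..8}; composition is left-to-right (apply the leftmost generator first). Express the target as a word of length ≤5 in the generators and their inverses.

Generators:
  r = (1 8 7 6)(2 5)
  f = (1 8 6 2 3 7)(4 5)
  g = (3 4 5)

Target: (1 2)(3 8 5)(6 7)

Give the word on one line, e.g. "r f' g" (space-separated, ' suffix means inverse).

  after f: (1 8 6 2 3 7)(4 5)
  after f: (1 6 3)(2 7 8)
  after f: (1 2)(3 8)(4 5)(6 7)
  after g': (1 2)(3 8 5)(6 7)

f f f g'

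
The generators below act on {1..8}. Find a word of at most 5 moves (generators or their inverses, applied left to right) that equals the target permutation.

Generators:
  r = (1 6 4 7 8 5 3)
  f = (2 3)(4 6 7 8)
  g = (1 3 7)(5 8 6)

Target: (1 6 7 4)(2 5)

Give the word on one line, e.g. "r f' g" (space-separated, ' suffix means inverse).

  after r: (1 6 4 7 8 5 3)
  after f': (1 4 6 8 5 2 3)
  after r': (1 6 7 4)(2 5)

r f' r'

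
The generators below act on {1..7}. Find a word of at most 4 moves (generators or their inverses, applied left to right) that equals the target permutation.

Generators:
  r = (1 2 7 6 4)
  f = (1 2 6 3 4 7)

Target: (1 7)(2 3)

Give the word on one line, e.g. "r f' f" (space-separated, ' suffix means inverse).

  after r: (1 2 7 6 4)
  after f': (2 4 7)(3 6)
  after f': (1 7)(2 3)

r f' f'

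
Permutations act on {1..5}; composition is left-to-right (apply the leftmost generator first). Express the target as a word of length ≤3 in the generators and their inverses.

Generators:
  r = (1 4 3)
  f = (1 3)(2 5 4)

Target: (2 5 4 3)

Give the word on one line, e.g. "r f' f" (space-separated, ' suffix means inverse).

r' f

  after r': (1 3 4)
  after f: (2 5 4 3)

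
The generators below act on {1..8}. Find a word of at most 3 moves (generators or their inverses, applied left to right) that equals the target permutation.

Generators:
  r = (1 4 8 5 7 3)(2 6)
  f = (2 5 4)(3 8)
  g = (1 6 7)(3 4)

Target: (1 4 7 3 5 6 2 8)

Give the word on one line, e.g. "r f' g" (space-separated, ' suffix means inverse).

  after f': (2 4 5)(3 8)
  after r: (1 4 7 3 5 6 2 8)

f' r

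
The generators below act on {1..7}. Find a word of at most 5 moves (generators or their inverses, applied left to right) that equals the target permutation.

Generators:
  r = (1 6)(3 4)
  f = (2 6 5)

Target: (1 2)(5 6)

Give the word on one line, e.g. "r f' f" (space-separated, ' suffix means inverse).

f' r' f f r'

  after f': (2 5 6)
  after r': (1 6 2 5)(3 4)
  after f: (1 5)(3 4)
  after f: (1 2 6 5)(3 4)
  after r': (1 2)(5 6)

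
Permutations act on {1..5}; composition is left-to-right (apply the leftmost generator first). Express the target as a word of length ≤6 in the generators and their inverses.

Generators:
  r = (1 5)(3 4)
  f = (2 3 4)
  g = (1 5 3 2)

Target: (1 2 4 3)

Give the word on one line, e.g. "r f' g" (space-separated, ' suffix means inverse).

f' r g f'

  after f': (2 4 3)
  after r: (1 5)(2 3)
  after g: (1 3)
  after f': (1 2 4 3)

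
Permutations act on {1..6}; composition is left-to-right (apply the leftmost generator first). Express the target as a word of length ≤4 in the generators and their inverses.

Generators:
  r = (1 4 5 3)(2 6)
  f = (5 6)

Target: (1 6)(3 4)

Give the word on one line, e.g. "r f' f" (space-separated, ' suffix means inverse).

  after f': (5 6)
  after r': (1 3 5 2 6 4)
  after r': (1 5 6)(3 4)
  after f': (1 6)(3 4)

f' r' r' f'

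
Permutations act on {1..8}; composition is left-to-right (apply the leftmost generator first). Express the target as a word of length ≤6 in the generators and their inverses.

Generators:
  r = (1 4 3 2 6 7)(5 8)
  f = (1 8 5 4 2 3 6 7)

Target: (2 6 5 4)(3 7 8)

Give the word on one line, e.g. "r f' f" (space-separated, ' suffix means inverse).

f f f r'

  after f: (1 8 5 4 2 3 6 7)
  after f: (1 5 2 6)(3 7 8 4)
  after f: (1 4 6 8 2 7 5 3)
  after r': (2 6 5 4)(3 7 8)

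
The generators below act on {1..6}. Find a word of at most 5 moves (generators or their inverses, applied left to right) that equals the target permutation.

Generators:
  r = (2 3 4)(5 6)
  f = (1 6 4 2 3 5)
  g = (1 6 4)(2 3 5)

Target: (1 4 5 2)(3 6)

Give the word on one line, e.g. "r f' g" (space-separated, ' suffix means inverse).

  after r: (2 3 4)(5 6)
  after g: (1 6 2 5 4 3)
  after f: (1 4 5 2)(3 6)

r g f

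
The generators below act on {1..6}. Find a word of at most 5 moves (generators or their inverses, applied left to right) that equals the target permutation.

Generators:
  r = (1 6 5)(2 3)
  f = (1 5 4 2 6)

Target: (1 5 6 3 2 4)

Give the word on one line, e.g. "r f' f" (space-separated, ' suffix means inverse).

  after f: (1 5 4 2 6)
  after f: (1 4 6 5 2)
  after f: (1 2 5 6 4)
  after f: (1 6 2 4 5)
  after r: (1 5 6 3 2 4)

f f f f r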